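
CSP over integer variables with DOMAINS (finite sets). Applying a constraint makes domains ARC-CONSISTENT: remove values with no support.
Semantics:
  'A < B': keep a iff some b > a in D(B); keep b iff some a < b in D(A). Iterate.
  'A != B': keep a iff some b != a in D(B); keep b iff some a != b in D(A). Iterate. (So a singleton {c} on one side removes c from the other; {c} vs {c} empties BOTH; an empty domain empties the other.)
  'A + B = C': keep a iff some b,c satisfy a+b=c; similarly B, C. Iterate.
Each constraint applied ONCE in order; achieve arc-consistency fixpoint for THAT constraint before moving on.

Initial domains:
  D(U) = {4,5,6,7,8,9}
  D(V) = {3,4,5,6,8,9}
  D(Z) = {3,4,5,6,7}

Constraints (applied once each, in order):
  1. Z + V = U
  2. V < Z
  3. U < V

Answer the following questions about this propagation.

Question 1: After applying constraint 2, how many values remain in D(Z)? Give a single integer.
Answer: 3

Derivation:
Constraint 1 (Z + V = U) on D(Z)={3,4,5,6,7} D(V)={3,4,5,6,8,9} D(U)={4,5,6,7,8,9}: Z {3,4,5,6,7}->{3,4,5,6}; V {3,4,5,6,8,9}->{3,4,5,6}; U {4,5,6,7,8,9}->{6,7,8,9}
Constraint 2 (V < Z) on D(V)={3,4,5,6} D(Z)={3,4,5,6}: V {3,4,5,6}->{3,4,5}; Z {3,4,5,6}->{4,5,6}
So after constraint 2: D(Z)={4,5,6}, size = 3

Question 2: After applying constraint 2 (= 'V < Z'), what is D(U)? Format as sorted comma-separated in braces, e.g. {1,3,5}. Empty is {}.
Answer: {6,7,8,9}

Derivation:
Constraint 1 (Z + V = U) on D(Z)={3,4,5,6,7} D(V)={3,4,5,6,8,9} D(U)={4,5,6,7,8,9}: Z {3,4,5,6,7}->{3,4,5,6}; V {3,4,5,6,8,9}->{3,4,5,6}; U {4,5,6,7,8,9}->{6,7,8,9}
Constraint 2 (V < Z) on D(V)={3,4,5,6} D(Z)={3,4,5,6}: V {3,4,5,6}->{3,4,5}; Z {3,4,5,6}->{4,5,6}
So after constraint 2: D(U) = {6,7,8,9}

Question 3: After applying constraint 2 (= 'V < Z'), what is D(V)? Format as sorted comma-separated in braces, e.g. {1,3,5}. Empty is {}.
Answer: {3,4,5}

Derivation:
Constraint 1 (Z + V = U) on D(Z)={3,4,5,6,7} D(V)={3,4,5,6,8,9} D(U)={4,5,6,7,8,9}: Z {3,4,5,6,7}->{3,4,5,6}; V {3,4,5,6,8,9}->{3,4,5,6}; U {4,5,6,7,8,9}->{6,7,8,9}
Constraint 2 (V < Z) on D(V)={3,4,5,6} D(Z)={3,4,5,6}: V {3,4,5,6}->{3,4,5}; Z {3,4,5,6}->{4,5,6}
So after constraint 2: D(V) = {3,4,5}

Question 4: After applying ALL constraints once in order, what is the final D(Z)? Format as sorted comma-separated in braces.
Constraint 1 (Z + V = U) on D(Z)={3,4,5,6,7} D(V)={3,4,5,6,8,9} D(U)={4,5,6,7,8,9}: Z {3,4,5,6,7}->{3,4,5,6}; V {3,4,5,6,8,9}->{3,4,5,6}; U {4,5,6,7,8,9}->{6,7,8,9}
Constraint 2 (V < Z) on D(V)={3,4,5,6} D(Z)={3,4,5,6}: V {3,4,5,6}->{3,4,5}; Z {3,4,5,6}->{4,5,6}
Constraint 3 (U < V) on D(U)={6,7,8,9} D(V)={3,4,5}: U {6,7,8,9}->{}; V {3,4,5}->{}
So after all 3 constraints: D(Z) = {4,5,6}

Answer: {4,5,6}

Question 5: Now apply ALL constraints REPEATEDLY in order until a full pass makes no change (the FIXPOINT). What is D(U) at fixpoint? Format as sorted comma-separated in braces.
Answer: {}

Derivation:
pass 0 (initial): D(U)={4,5,6,7,8,9}
pass 1: U {4,5,6,7,8,9}->{}; V {3,4,5,6,8,9}->{}; Z {3,4,5,6,7}->{4,5,6}
pass 2: Z {4,5,6}->{}
pass 3: no change
Fixpoint after 3 passes: D(U) = {}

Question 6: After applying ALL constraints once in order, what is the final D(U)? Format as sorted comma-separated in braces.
Constraint 1 (Z + V = U) on D(Z)={3,4,5,6,7} D(V)={3,4,5,6,8,9} D(U)={4,5,6,7,8,9}: Z {3,4,5,6,7}->{3,4,5,6}; V {3,4,5,6,8,9}->{3,4,5,6}; U {4,5,6,7,8,9}->{6,7,8,9}
Constraint 2 (V < Z) on D(V)={3,4,5,6} D(Z)={3,4,5,6}: V {3,4,5,6}->{3,4,5}; Z {3,4,5,6}->{4,5,6}
Constraint 3 (U < V) on D(U)={6,7,8,9} D(V)={3,4,5}: U {6,7,8,9}->{}; V {3,4,5}->{}
So after all 3 constraints: D(U) = {}

Answer: {}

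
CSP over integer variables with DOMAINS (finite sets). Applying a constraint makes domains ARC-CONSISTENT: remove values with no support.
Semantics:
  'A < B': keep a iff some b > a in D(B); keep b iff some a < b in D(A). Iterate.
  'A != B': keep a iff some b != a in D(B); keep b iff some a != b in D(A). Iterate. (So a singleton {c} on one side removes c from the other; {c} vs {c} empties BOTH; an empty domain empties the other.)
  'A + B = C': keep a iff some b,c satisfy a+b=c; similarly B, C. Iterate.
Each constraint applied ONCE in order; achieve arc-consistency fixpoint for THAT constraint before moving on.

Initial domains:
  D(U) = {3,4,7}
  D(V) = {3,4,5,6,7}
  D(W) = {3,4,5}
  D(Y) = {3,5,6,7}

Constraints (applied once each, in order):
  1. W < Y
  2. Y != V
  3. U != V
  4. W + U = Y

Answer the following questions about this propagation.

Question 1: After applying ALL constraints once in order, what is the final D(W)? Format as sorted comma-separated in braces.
Constraint 1 (W < Y) on D(W)={3,4,5} D(Y)={3,5,6,7}: Y {3,5,6,7}->{5,6,7}
Constraint 2 (Y != V) on D(Y)={5,6,7} D(V)={3,4,5,6,7}: no change
Constraint 3 (U != V) on D(U)={3,4,7} D(V)={3,4,5,6,7}: no change
Constraint 4 (W + U = Y) on D(W)={3,4,5} D(U)={3,4,7} D(Y)={5,6,7}: W {3,4,5}->{3,4}; U {3,4,7}->{3,4}; Y {5,6,7}->{6,7}
So after all 4 constraints: D(W) = {3,4}

Answer: {3,4}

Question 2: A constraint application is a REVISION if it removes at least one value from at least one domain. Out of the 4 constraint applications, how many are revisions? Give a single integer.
Answer: 2

Derivation:
Constraint 1 (W < Y) on D(W)={3,4,5} D(Y)={3,5,6,7}: Y {3,5,6,7}->{5,6,7} => REVISION
Constraint 2 (Y != V) on D(Y)={5,6,7} D(V)={3,4,5,6,7}: no change => not a revision
Constraint 3 (U != V) on D(U)={3,4,7} D(V)={3,4,5,6,7}: no change => not a revision
Constraint 4 (W + U = Y) on D(W)={3,4,5} D(U)={3,4,7} D(Y)={5,6,7}: W {3,4,5}->{3,4}; U {3,4,7}->{3,4}; Y {5,6,7}->{6,7} => REVISION
Total revisions = 2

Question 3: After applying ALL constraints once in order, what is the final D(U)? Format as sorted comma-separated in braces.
Answer: {3,4}

Derivation:
Constraint 1 (W < Y) on D(W)={3,4,5} D(Y)={3,5,6,7}: Y {3,5,6,7}->{5,6,7}
Constraint 2 (Y != V) on D(Y)={5,6,7} D(V)={3,4,5,6,7}: no change
Constraint 3 (U != V) on D(U)={3,4,7} D(V)={3,4,5,6,7}: no change
Constraint 4 (W + U = Y) on D(W)={3,4,5} D(U)={3,4,7} D(Y)={5,6,7}: W {3,4,5}->{3,4}; U {3,4,7}->{3,4}; Y {5,6,7}->{6,7}
So after all 4 constraints: D(U) = {3,4}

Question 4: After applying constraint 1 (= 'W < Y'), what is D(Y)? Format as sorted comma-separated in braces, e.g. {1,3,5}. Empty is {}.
Answer: {5,6,7}

Derivation:
Constraint 1 (W < Y) on D(W)={3,4,5} D(Y)={3,5,6,7}: Y {3,5,6,7}->{5,6,7}
So after constraint 1: D(Y) = {5,6,7}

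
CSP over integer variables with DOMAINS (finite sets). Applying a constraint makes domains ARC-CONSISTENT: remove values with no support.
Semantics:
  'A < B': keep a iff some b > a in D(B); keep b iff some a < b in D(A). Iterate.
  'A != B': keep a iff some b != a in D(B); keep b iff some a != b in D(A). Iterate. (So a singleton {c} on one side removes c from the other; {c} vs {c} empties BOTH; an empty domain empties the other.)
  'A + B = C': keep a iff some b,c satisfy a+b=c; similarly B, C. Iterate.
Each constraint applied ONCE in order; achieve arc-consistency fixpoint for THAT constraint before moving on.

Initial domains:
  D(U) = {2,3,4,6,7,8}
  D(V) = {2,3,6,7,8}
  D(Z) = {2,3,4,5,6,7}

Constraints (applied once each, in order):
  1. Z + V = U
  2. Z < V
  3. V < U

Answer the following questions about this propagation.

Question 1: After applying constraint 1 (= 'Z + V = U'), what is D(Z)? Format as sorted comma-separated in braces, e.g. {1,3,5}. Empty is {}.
Answer: {2,3,4,5,6}

Derivation:
Constraint 1 (Z + V = U) on D(Z)={2,3,4,5,6,7} D(V)={2,3,6,7,8} D(U)={2,3,4,6,7,8}: Z {2,3,4,5,6,7}->{2,3,4,5,6}; V {2,3,6,7,8}->{2,3,6}; U {2,3,4,6,7,8}->{4,6,7,8}
So after constraint 1: D(Z) = {2,3,4,5,6}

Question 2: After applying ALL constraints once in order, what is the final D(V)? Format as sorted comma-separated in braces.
Answer: {3,6}

Derivation:
Constraint 1 (Z + V = U) on D(Z)={2,3,4,5,6,7} D(V)={2,3,6,7,8} D(U)={2,3,4,6,7,8}: Z {2,3,4,5,6,7}->{2,3,4,5,6}; V {2,3,6,7,8}->{2,3,6}; U {2,3,4,6,7,8}->{4,6,7,8}
Constraint 2 (Z < V) on D(Z)={2,3,4,5,6} D(V)={2,3,6}: Z {2,3,4,5,6}->{2,3,4,5}; V {2,3,6}->{3,6}
Constraint 3 (V < U) on D(V)={3,6} D(U)={4,6,7,8}: no change
So after all 3 constraints: D(V) = {3,6}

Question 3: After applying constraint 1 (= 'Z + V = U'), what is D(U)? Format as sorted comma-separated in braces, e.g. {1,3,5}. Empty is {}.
Constraint 1 (Z + V = U) on D(Z)={2,3,4,5,6,7} D(V)={2,3,6,7,8} D(U)={2,3,4,6,7,8}: Z {2,3,4,5,6,7}->{2,3,4,5,6}; V {2,3,6,7,8}->{2,3,6}; U {2,3,4,6,7,8}->{4,6,7,8}
So after constraint 1: D(U) = {4,6,7,8}

Answer: {4,6,7,8}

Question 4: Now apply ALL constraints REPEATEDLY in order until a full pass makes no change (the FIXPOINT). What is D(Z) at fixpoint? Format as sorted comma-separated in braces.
Answer: {2,3,4,5}

Derivation:
pass 0 (initial): D(Z)={2,3,4,5,6,7}
pass 1: U {2,3,4,6,7,8}->{4,6,7,8}; V {2,3,6,7,8}->{3,6}; Z {2,3,4,5,6,7}->{2,3,4,5}
pass 2: U {4,6,7,8}->{6,7,8}
pass 3: no change
Fixpoint after 3 passes: D(Z) = {2,3,4,5}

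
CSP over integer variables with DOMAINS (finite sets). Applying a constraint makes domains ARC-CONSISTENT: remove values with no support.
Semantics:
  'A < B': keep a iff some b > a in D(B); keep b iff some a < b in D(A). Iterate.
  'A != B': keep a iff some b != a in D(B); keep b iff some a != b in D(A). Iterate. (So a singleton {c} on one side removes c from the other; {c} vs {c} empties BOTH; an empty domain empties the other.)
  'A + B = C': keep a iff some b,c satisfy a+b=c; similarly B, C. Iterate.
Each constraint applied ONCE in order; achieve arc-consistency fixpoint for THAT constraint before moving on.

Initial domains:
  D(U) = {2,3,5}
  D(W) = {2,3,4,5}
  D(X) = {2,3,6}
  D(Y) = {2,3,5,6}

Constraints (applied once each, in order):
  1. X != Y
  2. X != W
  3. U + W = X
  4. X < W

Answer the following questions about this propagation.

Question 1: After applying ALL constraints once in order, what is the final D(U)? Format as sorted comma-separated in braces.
Answer: {2,3}

Derivation:
Constraint 1 (X != Y) on D(X)={2,3,6} D(Y)={2,3,5,6}: no change
Constraint 2 (X != W) on D(X)={2,3,6} D(W)={2,3,4,5}: no change
Constraint 3 (U + W = X) on D(U)={2,3,5} D(W)={2,3,4,5} D(X)={2,3,6}: U {2,3,5}->{2,3}; W {2,3,4,5}->{3,4}; X {2,3,6}->{6}
Constraint 4 (X < W) on D(X)={6} D(W)={3,4}: X {6}->{}; W {3,4}->{}
So after all 4 constraints: D(U) = {2,3}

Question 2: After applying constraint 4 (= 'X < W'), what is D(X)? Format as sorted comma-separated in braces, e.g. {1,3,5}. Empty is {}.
Constraint 1 (X != Y) on D(X)={2,3,6} D(Y)={2,3,5,6}: no change
Constraint 2 (X != W) on D(X)={2,3,6} D(W)={2,3,4,5}: no change
Constraint 3 (U + W = X) on D(U)={2,3,5} D(W)={2,3,4,5} D(X)={2,3,6}: U {2,3,5}->{2,3}; W {2,3,4,5}->{3,4}; X {2,3,6}->{6}
Constraint 4 (X < W) on D(X)={6} D(W)={3,4}: X {6}->{}; W {3,4}->{}
So after constraint 4: D(X) = {}

Answer: {}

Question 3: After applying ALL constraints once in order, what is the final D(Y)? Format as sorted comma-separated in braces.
Constraint 1 (X != Y) on D(X)={2,3,6} D(Y)={2,3,5,6}: no change
Constraint 2 (X != W) on D(X)={2,3,6} D(W)={2,3,4,5}: no change
Constraint 3 (U + W = X) on D(U)={2,3,5} D(W)={2,3,4,5} D(X)={2,3,6}: U {2,3,5}->{2,3}; W {2,3,4,5}->{3,4}; X {2,3,6}->{6}
Constraint 4 (X < W) on D(X)={6} D(W)={3,4}: X {6}->{}; W {3,4}->{}
So after all 4 constraints: D(Y) = {2,3,5,6}

Answer: {2,3,5,6}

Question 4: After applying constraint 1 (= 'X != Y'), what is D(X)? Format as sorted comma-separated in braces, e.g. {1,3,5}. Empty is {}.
Constraint 1 (X != Y) on D(X)={2,3,6} D(Y)={2,3,5,6}: no change
So after constraint 1: D(X) = {2,3,6}

Answer: {2,3,6}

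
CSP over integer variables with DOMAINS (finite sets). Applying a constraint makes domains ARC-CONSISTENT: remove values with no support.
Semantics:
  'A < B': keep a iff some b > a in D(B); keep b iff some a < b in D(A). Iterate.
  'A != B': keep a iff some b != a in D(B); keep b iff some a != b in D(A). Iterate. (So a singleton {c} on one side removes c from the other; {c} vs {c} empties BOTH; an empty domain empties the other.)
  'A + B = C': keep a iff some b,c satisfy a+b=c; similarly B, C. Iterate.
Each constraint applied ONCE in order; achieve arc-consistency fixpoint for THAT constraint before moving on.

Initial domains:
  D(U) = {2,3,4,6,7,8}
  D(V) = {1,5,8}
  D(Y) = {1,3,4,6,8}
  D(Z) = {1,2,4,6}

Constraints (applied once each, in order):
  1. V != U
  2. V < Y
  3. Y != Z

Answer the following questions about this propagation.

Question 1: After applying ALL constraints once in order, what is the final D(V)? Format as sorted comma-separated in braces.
Answer: {1,5}

Derivation:
Constraint 1 (V != U) on D(V)={1,5,8} D(U)={2,3,4,6,7,8}: no change
Constraint 2 (V < Y) on D(V)={1,5,8} D(Y)={1,3,4,6,8}: V {1,5,8}->{1,5}; Y {1,3,4,6,8}->{3,4,6,8}
Constraint 3 (Y != Z) on D(Y)={3,4,6,8} D(Z)={1,2,4,6}: no change
So after all 3 constraints: D(V) = {1,5}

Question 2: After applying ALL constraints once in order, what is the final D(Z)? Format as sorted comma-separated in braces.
Answer: {1,2,4,6}

Derivation:
Constraint 1 (V != U) on D(V)={1,5,8} D(U)={2,3,4,6,7,8}: no change
Constraint 2 (V < Y) on D(V)={1,5,8} D(Y)={1,3,4,6,8}: V {1,5,8}->{1,5}; Y {1,3,4,6,8}->{3,4,6,8}
Constraint 3 (Y != Z) on D(Y)={3,4,6,8} D(Z)={1,2,4,6}: no change
So after all 3 constraints: D(Z) = {1,2,4,6}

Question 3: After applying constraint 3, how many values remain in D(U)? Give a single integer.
Answer: 6

Derivation:
Constraint 1 (V != U) on D(V)={1,5,8} D(U)={2,3,4,6,7,8}: no change
Constraint 2 (V < Y) on D(V)={1,5,8} D(Y)={1,3,4,6,8}: V {1,5,8}->{1,5}; Y {1,3,4,6,8}->{3,4,6,8}
Constraint 3 (Y != Z) on D(Y)={3,4,6,8} D(Z)={1,2,4,6}: no change
So after constraint 3: D(U)={2,3,4,6,7,8}, size = 6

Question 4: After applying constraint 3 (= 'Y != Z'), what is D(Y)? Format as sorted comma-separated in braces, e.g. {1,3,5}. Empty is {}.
Answer: {3,4,6,8}

Derivation:
Constraint 1 (V != U) on D(V)={1,5,8} D(U)={2,3,4,6,7,8}: no change
Constraint 2 (V < Y) on D(V)={1,5,8} D(Y)={1,3,4,6,8}: V {1,5,8}->{1,5}; Y {1,3,4,6,8}->{3,4,6,8}
Constraint 3 (Y != Z) on D(Y)={3,4,6,8} D(Z)={1,2,4,6}: no change
So after constraint 3: D(Y) = {3,4,6,8}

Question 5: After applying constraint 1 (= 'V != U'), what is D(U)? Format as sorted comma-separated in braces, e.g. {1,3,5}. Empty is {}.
Constraint 1 (V != U) on D(V)={1,5,8} D(U)={2,3,4,6,7,8}: no change
So after constraint 1: D(U) = {2,3,4,6,7,8}

Answer: {2,3,4,6,7,8}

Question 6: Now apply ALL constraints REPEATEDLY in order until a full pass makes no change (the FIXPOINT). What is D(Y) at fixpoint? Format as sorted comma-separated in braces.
Answer: {3,4,6,8}

Derivation:
pass 0 (initial): D(Y)={1,3,4,6,8}
pass 1: V {1,5,8}->{1,5}; Y {1,3,4,6,8}->{3,4,6,8}
pass 2: no change
Fixpoint after 2 passes: D(Y) = {3,4,6,8}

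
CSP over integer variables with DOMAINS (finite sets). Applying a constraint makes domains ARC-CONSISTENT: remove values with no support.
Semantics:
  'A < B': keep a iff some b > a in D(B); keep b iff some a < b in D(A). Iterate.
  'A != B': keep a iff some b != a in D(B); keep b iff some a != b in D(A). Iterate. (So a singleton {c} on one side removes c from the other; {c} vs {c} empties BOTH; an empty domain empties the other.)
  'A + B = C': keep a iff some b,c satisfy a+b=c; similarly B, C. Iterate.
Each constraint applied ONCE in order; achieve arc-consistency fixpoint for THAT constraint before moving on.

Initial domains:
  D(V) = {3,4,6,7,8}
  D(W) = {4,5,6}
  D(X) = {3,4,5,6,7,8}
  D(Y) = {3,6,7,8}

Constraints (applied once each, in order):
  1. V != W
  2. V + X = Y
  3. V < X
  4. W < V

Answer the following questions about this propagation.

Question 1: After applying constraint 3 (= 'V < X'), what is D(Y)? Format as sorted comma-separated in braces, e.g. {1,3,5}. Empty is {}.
Constraint 1 (V != W) on D(V)={3,4,6,7,8} D(W)={4,5,6}: no change
Constraint 2 (V + X = Y) on D(V)={3,4,6,7,8} D(X)={3,4,5,6,7,8} D(Y)={3,6,7,8}: V {3,4,6,7,8}->{3,4}; X {3,4,5,6,7,8}->{3,4,5}; Y {3,6,7,8}->{6,7,8}
Constraint 3 (V < X) on D(V)={3,4} D(X)={3,4,5}: X {3,4,5}->{4,5}
So after constraint 3: D(Y) = {6,7,8}

Answer: {6,7,8}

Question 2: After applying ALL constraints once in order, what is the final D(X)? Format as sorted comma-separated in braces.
Constraint 1 (V != W) on D(V)={3,4,6,7,8} D(W)={4,5,6}: no change
Constraint 2 (V + X = Y) on D(V)={3,4,6,7,8} D(X)={3,4,5,6,7,8} D(Y)={3,6,7,8}: V {3,4,6,7,8}->{3,4}; X {3,4,5,6,7,8}->{3,4,5}; Y {3,6,7,8}->{6,7,8}
Constraint 3 (V < X) on D(V)={3,4} D(X)={3,4,5}: X {3,4,5}->{4,5}
Constraint 4 (W < V) on D(W)={4,5,6} D(V)={3,4}: W {4,5,6}->{}; V {3,4}->{}
So after all 4 constraints: D(X) = {4,5}

Answer: {4,5}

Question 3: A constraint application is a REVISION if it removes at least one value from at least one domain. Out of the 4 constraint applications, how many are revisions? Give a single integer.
Constraint 1 (V != W) on D(V)={3,4,6,7,8} D(W)={4,5,6}: no change => not a revision
Constraint 2 (V + X = Y) on D(V)={3,4,6,7,8} D(X)={3,4,5,6,7,8} D(Y)={3,6,7,8}: V {3,4,6,7,8}->{3,4}; X {3,4,5,6,7,8}->{3,4,5}; Y {3,6,7,8}->{6,7,8} => REVISION
Constraint 3 (V < X) on D(V)={3,4} D(X)={3,4,5}: X {3,4,5}->{4,5} => REVISION
Constraint 4 (W < V) on D(W)={4,5,6} D(V)={3,4}: W {4,5,6}->{}; V {3,4}->{} => REVISION
Total revisions = 3

Answer: 3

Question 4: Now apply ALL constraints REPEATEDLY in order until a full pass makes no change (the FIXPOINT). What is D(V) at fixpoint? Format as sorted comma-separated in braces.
pass 0 (initial): D(V)={3,4,6,7,8}
pass 1: V {3,4,6,7,8}->{}; W {4,5,6}->{}; X {3,4,5,6,7,8}->{4,5}; Y {3,6,7,8}->{6,7,8}
pass 2: X {4,5}->{}; Y {6,7,8}->{}
pass 3: no change
Fixpoint after 3 passes: D(V) = {}

Answer: {}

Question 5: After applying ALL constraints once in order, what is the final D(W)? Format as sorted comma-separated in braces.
Answer: {}

Derivation:
Constraint 1 (V != W) on D(V)={3,4,6,7,8} D(W)={4,5,6}: no change
Constraint 2 (V + X = Y) on D(V)={3,4,6,7,8} D(X)={3,4,5,6,7,8} D(Y)={3,6,7,8}: V {3,4,6,7,8}->{3,4}; X {3,4,5,6,7,8}->{3,4,5}; Y {3,6,7,8}->{6,7,8}
Constraint 3 (V < X) on D(V)={3,4} D(X)={3,4,5}: X {3,4,5}->{4,5}
Constraint 4 (W < V) on D(W)={4,5,6} D(V)={3,4}: W {4,5,6}->{}; V {3,4}->{}
So after all 4 constraints: D(W) = {}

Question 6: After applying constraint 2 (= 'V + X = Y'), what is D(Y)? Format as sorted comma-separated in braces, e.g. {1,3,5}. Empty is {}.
Answer: {6,7,8}

Derivation:
Constraint 1 (V != W) on D(V)={3,4,6,7,8} D(W)={4,5,6}: no change
Constraint 2 (V + X = Y) on D(V)={3,4,6,7,8} D(X)={3,4,5,6,7,8} D(Y)={3,6,7,8}: V {3,4,6,7,8}->{3,4}; X {3,4,5,6,7,8}->{3,4,5}; Y {3,6,7,8}->{6,7,8}
So after constraint 2: D(Y) = {6,7,8}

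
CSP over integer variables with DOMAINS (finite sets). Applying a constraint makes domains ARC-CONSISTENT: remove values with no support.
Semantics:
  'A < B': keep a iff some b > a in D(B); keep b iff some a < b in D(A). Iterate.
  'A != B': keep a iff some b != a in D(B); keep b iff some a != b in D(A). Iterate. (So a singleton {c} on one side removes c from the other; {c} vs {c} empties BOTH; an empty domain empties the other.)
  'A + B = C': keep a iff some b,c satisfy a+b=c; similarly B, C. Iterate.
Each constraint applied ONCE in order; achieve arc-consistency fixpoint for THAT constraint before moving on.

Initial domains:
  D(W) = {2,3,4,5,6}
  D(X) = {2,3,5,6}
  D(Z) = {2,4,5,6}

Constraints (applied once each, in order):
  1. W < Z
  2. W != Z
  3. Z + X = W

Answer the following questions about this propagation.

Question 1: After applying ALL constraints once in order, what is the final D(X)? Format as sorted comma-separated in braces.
Answer: {}

Derivation:
Constraint 1 (W < Z) on D(W)={2,3,4,5,6} D(Z)={2,4,5,6}: W {2,3,4,5,6}->{2,3,4,5}; Z {2,4,5,6}->{4,5,6}
Constraint 2 (W != Z) on D(W)={2,3,4,5} D(Z)={4,5,6}: no change
Constraint 3 (Z + X = W) on D(Z)={4,5,6} D(X)={2,3,5,6} D(W)={2,3,4,5}: Z {4,5,6}->{}; X {2,3,5,6}->{}; W {2,3,4,5}->{}
So after all 3 constraints: D(X) = {}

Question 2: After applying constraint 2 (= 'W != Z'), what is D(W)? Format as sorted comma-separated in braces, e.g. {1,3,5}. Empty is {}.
Constraint 1 (W < Z) on D(W)={2,3,4,5,6} D(Z)={2,4,5,6}: W {2,3,4,5,6}->{2,3,4,5}; Z {2,4,5,6}->{4,5,6}
Constraint 2 (W != Z) on D(W)={2,3,4,5} D(Z)={4,5,6}: no change
So after constraint 2: D(W) = {2,3,4,5}

Answer: {2,3,4,5}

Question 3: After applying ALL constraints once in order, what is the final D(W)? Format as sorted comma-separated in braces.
Constraint 1 (W < Z) on D(W)={2,3,4,5,6} D(Z)={2,4,5,6}: W {2,3,4,5,6}->{2,3,4,5}; Z {2,4,5,6}->{4,5,6}
Constraint 2 (W != Z) on D(W)={2,3,4,5} D(Z)={4,5,6}: no change
Constraint 3 (Z + X = W) on D(Z)={4,5,6} D(X)={2,3,5,6} D(W)={2,3,4,5}: Z {4,5,6}->{}; X {2,3,5,6}->{}; W {2,3,4,5}->{}
So after all 3 constraints: D(W) = {}

Answer: {}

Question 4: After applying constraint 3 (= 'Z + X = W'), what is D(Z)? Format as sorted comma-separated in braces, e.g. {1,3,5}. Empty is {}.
Answer: {}

Derivation:
Constraint 1 (W < Z) on D(W)={2,3,4,5,6} D(Z)={2,4,5,6}: W {2,3,4,5,6}->{2,3,4,5}; Z {2,4,5,6}->{4,5,6}
Constraint 2 (W != Z) on D(W)={2,3,4,5} D(Z)={4,5,6}: no change
Constraint 3 (Z + X = W) on D(Z)={4,5,6} D(X)={2,3,5,6} D(W)={2,3,4,5}: Z {4,5,6}->{}; X {2,3,5,6}->{}; W {2,3,4,5}->{}
So after constraint 3: D(Z) = {}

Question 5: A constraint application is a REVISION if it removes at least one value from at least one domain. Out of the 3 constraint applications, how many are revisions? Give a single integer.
Constraint 1 (W < Z) on D(W)={2,3,4,5,6} D(Z)={2,4,5,6}: W {2,3,4,5,6}->{2,3,4,5}; Z {2,4,5,6}->{4,5,6} => REVISION
Constraint 2 (W != Z) on D(W)={2,3,4,5} D(Z)={4,5,6}: no change => not a revision
Constraint 3 (Z + X = W) on D(Z)={4,5,6} D(X)={2,3,5,6} D(W)={2,3,4,5}: Z {4,5,6}->{}; X {2,3,5,6}->{}; W {2,3,4,5}->{} => REVISION
Total revisions = 2

Answer: 2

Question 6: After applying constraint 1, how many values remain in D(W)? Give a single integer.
Constraint 1 (W < Z) on D(W)={2,3,4,5,6} D(Z)={2,4,5,6}: W {2,3,4,5,6}->{2,3,4,5}; Z {2,4,5,6}->{4,5,6}
So after constraint 1: D(W)={2,3,4,5}, size = 4

Answer: 4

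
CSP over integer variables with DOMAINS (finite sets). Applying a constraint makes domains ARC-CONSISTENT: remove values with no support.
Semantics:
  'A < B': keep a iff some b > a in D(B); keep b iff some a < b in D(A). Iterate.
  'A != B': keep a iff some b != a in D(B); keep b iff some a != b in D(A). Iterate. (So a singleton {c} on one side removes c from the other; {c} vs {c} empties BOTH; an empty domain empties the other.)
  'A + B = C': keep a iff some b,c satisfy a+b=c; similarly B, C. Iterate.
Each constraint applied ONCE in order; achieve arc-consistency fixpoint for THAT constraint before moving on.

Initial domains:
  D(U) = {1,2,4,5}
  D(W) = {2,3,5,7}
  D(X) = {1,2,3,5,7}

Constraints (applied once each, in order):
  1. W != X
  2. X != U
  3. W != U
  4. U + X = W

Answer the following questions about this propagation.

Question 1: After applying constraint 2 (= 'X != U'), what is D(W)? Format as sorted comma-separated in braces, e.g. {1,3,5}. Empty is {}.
Constraint 1 (W != X) on D(W)={2,3,5,7} D(X)={1,2,3,5,7}: no change
Constraint 2 (X != U) on D(X)={1,2,3,5,7} D(U)={1,2,4,5}: no change
So after constraint 2: D(W) = {2,3,5,7}

Answer: {2,3,5,7}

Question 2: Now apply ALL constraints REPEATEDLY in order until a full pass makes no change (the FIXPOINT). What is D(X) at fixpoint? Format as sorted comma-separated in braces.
pass 0 (initial): D(X)={1,2,3,5,7}
pass 1: X {1,2,3,5,7}->{1,2,3,5}
pass 2: no change
Fixpoint after 2 passes: D(X) = {1,2,3,5}

Answer: {1,2,3,5}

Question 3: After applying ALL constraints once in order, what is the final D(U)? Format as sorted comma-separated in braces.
Answer: {1,2,4,5}

Derivation:
Constraint 1 (W != X) on D(W)={2,3,5,7} D(X)={1,2,3,5,7}: no change
Constraint 2 (X != U) on D(X)={1,2,3,5,7} D(U)={1,2,4,5}: no change
Constraint 3 (W != U) on D(W)={2,3,5,7} D(U)={1,2,4,5}: no change
Constraint 4 (U + X = W) on D(U)={1,2,4,5} D(X)={1,2,3,5,7} D(W)={2,3,5,7}: X {1,2,3,5,7}->{1,2,3,5}
So after all 4 constraints: D(U) = {1,2,4,5}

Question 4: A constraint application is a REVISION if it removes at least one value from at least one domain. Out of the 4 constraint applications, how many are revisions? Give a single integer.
Answer: 1

Derivation:
Constraint 1 (W != X) on D(W)={2,3,5,7} D(X)={1,2,3,5,7}: no change => not a revision
Constraint 2 (X != U) on D(X)={1,2,3,5,7} D(U)={1,2,4,5}: no change => not a revision
Constraint 3 (W != U) on D(W)={2,3,5,7} D(U)={1,2,4,5}: no change => not a revision
Constraint 4 (U + X = W) on D(U)={1,2,4,5} D(X)={1,2,3,5,7} D(W)={2,3,5,7}: X {1,2,3,5,7}->{1,2,3,5} => REVISION
Total revisions = 1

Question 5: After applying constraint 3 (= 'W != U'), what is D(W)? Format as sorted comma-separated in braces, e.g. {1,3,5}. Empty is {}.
Constraint 1 (W != X) on D(W)={2,3,5,7} D(X)={1,2,3,5,7}: no change
Constraint 2 (X != U) on D(X)={1,2,3,5,7} D(U)={1,2,4,5}: no change
Constraint 3 (W != U) on D(W)={2,3,5,7} D(U)={1,2,4,5}: no change
So after constraint 3: D(W) = {2,3,5,7}

Answer: {2,3,5,7}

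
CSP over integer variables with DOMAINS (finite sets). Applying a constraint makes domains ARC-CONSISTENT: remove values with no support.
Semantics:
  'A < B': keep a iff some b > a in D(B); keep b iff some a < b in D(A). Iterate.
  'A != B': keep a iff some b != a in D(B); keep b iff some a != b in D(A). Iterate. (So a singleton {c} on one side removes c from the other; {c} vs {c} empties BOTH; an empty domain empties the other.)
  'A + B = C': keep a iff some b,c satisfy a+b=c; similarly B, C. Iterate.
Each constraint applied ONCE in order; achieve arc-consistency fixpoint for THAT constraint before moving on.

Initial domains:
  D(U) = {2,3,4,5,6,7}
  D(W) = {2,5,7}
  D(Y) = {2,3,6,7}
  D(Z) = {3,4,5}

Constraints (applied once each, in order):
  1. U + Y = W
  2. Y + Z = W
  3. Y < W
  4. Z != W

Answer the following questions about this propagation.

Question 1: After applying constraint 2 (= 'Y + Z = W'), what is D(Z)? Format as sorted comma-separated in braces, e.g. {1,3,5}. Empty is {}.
Constraint 1 (U + Y = W) on D(U)={2,3,4,5,6,7} D(Y)={2,3,6,7} D(W)={2,5,7}: U {2,3,4,5,6,7}->{2,3,4,5}; Y {2,3,6,7}->{2,3}; W {2,5,7}->{5,7}
Constraint 2 (Y + Z = W) on D(Y)={2,3} D(Z)={3,4,5} D(W)={5,7}: no change
So after constraint 2: D(Z) = {3,4,5}

Answer: {3,4,5}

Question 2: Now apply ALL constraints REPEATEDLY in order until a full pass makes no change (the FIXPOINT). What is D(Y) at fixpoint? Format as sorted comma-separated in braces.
Answer: {2,3}

Derivation:
pass 0 (initial): D(Y)={2,3,6,7}
pass 1: U {2,3,4,5,6,7}->{2,3,4,5}; W {2,5,7}->{5,7}; Y {2,3,6,7}->{2,3}
pass 2: no change
Fixpoint after 2 passes: D(Y) = {2,3}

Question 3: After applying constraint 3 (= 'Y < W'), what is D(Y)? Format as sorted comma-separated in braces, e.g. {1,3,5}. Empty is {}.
Answer: {2,3}

Derivation:
Constraint 1 (U + Y = W) on D(U)={2,3,4,5,6,7} D(Y)={2,3,6,7} D(W)={2,5,7}: U {2,3,4,5,6,7}->{2,3,4,5}; Y {2,3,6,7}->{2,3}; W {2,5,7}->{5,7}
Constraint 2 (Y + Z = W) on D(Y)={2,3} D(Z)={3,4,5} D(W)={5,7}: no change
Constraint 3 (Y < W) on D(Y)={2,3} D(W)={5,7}: no change
So after constraint 3: D(Y) = {2,3}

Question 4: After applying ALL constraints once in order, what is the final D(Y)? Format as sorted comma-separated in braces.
Answer: {2,3}

Derivation:
Constraint 1 (U + Y = W) on D(U)={2,3,4,5,6,7} D(Y)={2,3,6,7} D(W)={2,5,7}: U {2,3,4,5,6,7}->{2,3,4,5}; Y {2,3,6,7}->{2,3}; W {2,5,7}->{5,7}
Constraint 2 (Y + Z = W) on D(Y)={2,3} D(Z)={3,4,5} D(W)={5,7}: no change
Constraint 3 (Y < W) on D(Y)={2,3} D(W)={5,7}: no change
Constraint 4 (Z != W) on D(Z)={3,4,5} D(W)={5,7}: no change
So after all 4 constraints: D(Y) = {2,3}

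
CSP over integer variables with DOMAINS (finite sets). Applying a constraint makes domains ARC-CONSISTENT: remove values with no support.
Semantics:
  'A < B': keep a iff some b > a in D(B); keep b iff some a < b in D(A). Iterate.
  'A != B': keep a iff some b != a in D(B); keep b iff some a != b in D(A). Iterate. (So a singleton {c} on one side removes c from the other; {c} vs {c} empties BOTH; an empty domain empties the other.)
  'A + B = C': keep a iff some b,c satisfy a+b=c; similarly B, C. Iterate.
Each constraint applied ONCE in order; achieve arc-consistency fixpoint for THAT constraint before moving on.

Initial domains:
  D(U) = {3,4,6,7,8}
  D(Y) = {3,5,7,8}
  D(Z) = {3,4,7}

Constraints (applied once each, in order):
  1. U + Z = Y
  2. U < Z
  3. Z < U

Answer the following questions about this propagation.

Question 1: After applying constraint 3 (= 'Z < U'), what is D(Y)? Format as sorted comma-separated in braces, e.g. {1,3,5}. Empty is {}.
Constraint 1 (U + Z = Y) on D(U)={3,4,6,7,8} D(Z)={3,4,7} D(Y)={3,5,7,8}: U {3,4,6,7,8}->{3,4}; Z {3,4,7}->{3,4}; Y {3,5,7,8}->{7,8}
Constraint 2 (U < Z) on D(U)={3,4} D(Z)={3,4}: U {3,4}->{3}; Z {3,4}->{4}
Constraint 3 (Z < U) on D(Z)={4} D(U)={3}: Z {4}->{}; U {3}->{}
So after constraint 3: D(Y) = {7,8}

Answer: {7,8}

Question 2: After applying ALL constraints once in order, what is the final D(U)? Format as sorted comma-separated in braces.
Answer: {}

Derivation:
Constraint 1 (U + Z = Y) on D(U)={3,4,6,7,8} D(Z)={3,4,7} D(Y)={3,5,7,8}: U {3,4,6,7,8}->{3,4}; Z {3,4,7}->{3,4}; Y {3,5,7,8}->{7,8}
Constraint 2 (U < Z) on D(U)={3,4} D(Z)={3,4}: U {3,4}->{3}; Z {3,4}->{4}
Constraint 3 (Z < U) on D(Z)={4} D(U)={3}: Z {4}->{}; U {3}->{}
So after all 3 constraints: D(U) = {}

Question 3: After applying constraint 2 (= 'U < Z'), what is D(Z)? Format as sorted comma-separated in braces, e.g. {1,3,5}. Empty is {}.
Answer: {4}

Derivation:
Constraint 1 (U + Z = Y) on D(U)={3,4,6,7,8} D(Z)={3,4,7} D(Y)={3,5,7,8}: U {3,4,6,7,8}->{3,4}; Z {3,4,7}->{3,4}; Y {3,5,7,8}->{7,8}
Constraint 2 (U < Z) on D(U)={3,4} D(Z)={3,4}: U {3,4}->{3}; Z {3,4}->{4}
So after constraint 2: D(Z) = {4}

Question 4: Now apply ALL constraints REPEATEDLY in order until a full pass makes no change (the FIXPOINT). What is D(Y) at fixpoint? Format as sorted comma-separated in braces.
pass 0 (initial): D(Y)={3,5,7,8}
pass 1: U {3,4,6,7,8}->{}; Y {3,5,7,8}->{7,8}; Z {3,4,7}->{}
pass 2: Y {7,8}->{}
pass 3: no change
Fixpoint after 3 passes: D(Y) = {}

Answer: {}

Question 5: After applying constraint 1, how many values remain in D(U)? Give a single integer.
Constraint 1 (U + Z = Y) on D(U)={3,4,6,7,8} D(Z)={3,4,7} D(Y)={3,5,7,8}: U {3,4,6,7,8}->{3,4}; Z {3,4,7}->{3,4}; Y {3,5,7,8}->{7,8}
So after constraint 1: D(U)={3,4}, size = 2

Answer: 2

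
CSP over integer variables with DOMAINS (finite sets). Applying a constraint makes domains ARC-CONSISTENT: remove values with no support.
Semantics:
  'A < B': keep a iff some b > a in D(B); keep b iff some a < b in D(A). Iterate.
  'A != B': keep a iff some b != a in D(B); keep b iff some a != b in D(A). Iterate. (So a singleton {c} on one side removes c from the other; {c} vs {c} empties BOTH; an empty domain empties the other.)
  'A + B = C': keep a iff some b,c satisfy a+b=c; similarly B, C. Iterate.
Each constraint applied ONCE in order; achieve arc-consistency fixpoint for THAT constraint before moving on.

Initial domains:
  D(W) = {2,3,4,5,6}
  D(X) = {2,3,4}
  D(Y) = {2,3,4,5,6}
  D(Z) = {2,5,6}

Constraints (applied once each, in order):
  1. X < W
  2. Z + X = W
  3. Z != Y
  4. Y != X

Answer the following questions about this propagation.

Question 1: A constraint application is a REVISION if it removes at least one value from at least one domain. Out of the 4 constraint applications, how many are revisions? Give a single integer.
Answer: 3

Derivation:
Constraint 1 (X < W) on D(X)={2,3,4} D(W)={2,3,4,5,6}: W {2,3,4,5,6}->{3,4,5,6} => REVISION
Constraint 2 (Z + X = W) on D(Z)={2,5,6} D(X)={2,3,4} D(W)={3,4,5,6}: Z {2,5,6}->{2}; W {3,4,5,6}->{4,5,6} => REVISION
Constraint 3 (Z != Y) on D(Z)={2} D(Y)={2,3,4,5,6}: Y {2,3,4,5,6}->{3,4,5,6} => REVISION
Constraint 4 (Y != X) on D(Y)={3,4,5,6} D(X)={2,3,4}: no change => not a revision
Total revisions = 3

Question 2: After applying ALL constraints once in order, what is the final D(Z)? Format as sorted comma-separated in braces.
Constraint 1 (X < W) on D(X)={2,3,4} D(W)={2,3,4,5,6}: W {2,3,4,5,6}->{3,4,5,6}
Constraint 2 (Z + X = W) on D(Z)={2,5,6} D(X)={2,3,4} D(W)={3,4,5,6}: Z {2,5,6}->{2}; W {3,4,5,6}->{4,5,6}
Constraint 3 (Z != Y) on D(Z)={2} D(Y)={2,3,4,5,6}: Y {2,3,4,5,6}->{3,4,5,6}
Constraint 4 (Y != X) on D(Y)={3,4,5,6} D(X)={2,3,4}: no change
So after all 4 constraints: D(Z) = {2}

Answer: {2}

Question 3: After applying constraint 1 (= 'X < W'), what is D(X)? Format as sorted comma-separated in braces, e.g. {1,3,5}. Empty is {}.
Answer: {2,3,4}

Derivation:
Constraint 1 (X < W) on D(X)={2,3,4} D(W)={2,3,4,5,6}: W {2,3,4,5,6}->{3,4,5,6}
So after constraint 1: D(X) = {2,3,4}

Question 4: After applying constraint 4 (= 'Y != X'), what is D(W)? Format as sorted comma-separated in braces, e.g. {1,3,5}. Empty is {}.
Answer: {4,5,6}

Derivation:
Constraint 1 (X < W) on D(X)={2,3,4} D(W)={2,3,4,5,6}: W {2,3,4,5,6}->{3,4,5,6}
Constraint 2 (Z + X = W) on D(Z)={2,5,6} D(X)={2,3,4} D(W)={3,4,5,6}: Z {2,5,6}->{2}; W {3,4,5,6}->{4,5,6}
Constraint 3 (Z != Y) on D(Z)={2} D(Y)={2,3,4,5,6}: Y {2,3,4,5,6}->{3,4,5,6}
Constraint 4 (Y != X) on D(Y)={3,4,5,6} D(X)={2,3,4}: no change
So after constraint 4: D(W) = {4,5,6}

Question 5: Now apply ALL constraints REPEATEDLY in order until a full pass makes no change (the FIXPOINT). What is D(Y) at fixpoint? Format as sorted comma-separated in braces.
Answer: {3,4,5,6}

Derivation:
pass 0 (initial): D(Y)={2,3,4,5,6}
pass 1: W {2,3,4,5,6}->{4,5,6}; Y {2,3,4,5,6}->{3,4,5,6}; Z {2,5,6}->{2}
pass 2: no change
Fixpoint after 2 passes: D(Y) = {3,4,5,6}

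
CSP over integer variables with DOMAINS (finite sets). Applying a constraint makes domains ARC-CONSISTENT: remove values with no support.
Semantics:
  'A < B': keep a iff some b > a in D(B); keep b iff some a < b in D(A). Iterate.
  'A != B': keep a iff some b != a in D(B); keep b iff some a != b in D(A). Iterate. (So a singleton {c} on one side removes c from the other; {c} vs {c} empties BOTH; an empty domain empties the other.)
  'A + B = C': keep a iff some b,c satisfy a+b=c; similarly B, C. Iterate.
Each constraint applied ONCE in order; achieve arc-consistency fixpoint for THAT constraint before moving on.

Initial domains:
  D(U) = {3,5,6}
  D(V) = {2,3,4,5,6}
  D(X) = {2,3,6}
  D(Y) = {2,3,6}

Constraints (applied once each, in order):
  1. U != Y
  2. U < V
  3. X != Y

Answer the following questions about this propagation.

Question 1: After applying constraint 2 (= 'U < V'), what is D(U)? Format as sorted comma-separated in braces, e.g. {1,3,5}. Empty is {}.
Answer: {3,5}

Derivation:
Constraint 1 (U != Y) on D(U)={3,5,6} D(Y)={2,3,6}: no change
Constraint 2 (U < V) on D(U)={3,5,6} D(V)={2,3,4,5,6}: U {3,5,6}->{3,5}; V {2,3,4,5,6}->{4,5,6}
So after constraint 2: D(U) = {3,5}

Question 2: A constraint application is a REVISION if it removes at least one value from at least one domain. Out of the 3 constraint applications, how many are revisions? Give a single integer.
Answer: 1

Derivation:
Constraint 1 (U != Y) on D(U)={3,5,6} D(Y)={2,3,6}: no change => not a revision
Constraint 2 (U < V) on D(U)={3,5,6} D(V)={2,3,4,5,6}: U {3,5,6}->{3,5}; V {2,3,4,5,6}->{4,5,6} => REVISION
Constraint 3 (X != Y) on D(X)={2,3,6} D(Y)={2,3,6}: no change => not a revision
Total revisions = 1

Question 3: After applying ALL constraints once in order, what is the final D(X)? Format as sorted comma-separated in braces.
Constraint 1 (U != Y) on D(U)={3,5,6} D(Y)={2,3,6}: no change
Constraint 2 (U < V) on D(U)={3,5,6} D(V)={2,3,4,5,6}: U {3,5,6}->{3,5}; V {2,3,4,5,6}->{4,5,6}
Constraint 3 (X != Y) on D(X)={2,3,6} D(Y)={2,3,6}: no change
So after all 3 constraints: D(X) = {2,3,6}

Answer: {2,3,6}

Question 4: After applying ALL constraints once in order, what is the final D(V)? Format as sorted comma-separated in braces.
Constraint 1 (U != Y) on D(U)={3,5,6} D(Y)={2,3,6}: no change
Constraint 2 (U < V) on D(U)={3,5,6} D(V)={2,3,4,5,6}: U {3,5,6}->{3,5}; V {2,3,4,5,6}->{4,5,6}
Constraint 3 (X != Y) on D(X)={2,3,6} D(Y)={2,3,6}: no change
So after all 3 constraints: D(V) = {4,5,6}

Answer: {4,5,6}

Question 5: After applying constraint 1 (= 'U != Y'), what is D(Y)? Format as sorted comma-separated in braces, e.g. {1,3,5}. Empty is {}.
Constraint 1 (U != Y) on D(U)={3,5,6} D(Y)={2,3,6}: no change
So after constraint 1: D(Y) = {2,3,6}

Answer: {2,3,6}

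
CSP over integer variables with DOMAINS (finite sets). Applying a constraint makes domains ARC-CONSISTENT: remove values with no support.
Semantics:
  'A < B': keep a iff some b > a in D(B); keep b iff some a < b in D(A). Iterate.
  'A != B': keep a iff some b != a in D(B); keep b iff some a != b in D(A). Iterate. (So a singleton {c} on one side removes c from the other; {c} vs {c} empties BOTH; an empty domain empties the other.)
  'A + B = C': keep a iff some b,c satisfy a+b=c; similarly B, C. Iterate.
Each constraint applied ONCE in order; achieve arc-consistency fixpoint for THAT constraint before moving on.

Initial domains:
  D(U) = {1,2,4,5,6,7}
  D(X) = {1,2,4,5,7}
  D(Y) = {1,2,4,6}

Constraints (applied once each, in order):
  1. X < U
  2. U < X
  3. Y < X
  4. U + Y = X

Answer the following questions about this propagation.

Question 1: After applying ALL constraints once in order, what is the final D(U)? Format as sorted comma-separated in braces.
Constraint 1 (X < U) on D(X)={1,2,4,5,7} D(U)={1,2,4,5,6,7}: X {1,2,4,5,7}->{1,2,4,5}; U {1,2,4,5,6,7}->{2,4,5,6,7}
Constraint 2 (U < X) on D(U)={2,4,5,6,7} D(X)={1,2,4,5}: U {2,4,5,6,7}->{2,4}; X {1,2,4,5}->{4,5}
Constraint 3 (Y < X) on D(Y)={1,2,4,6} D(X)={4,5}: Y {1,2,4,6}->{1,2,4}
Constraint 4 (U + Y = X) on D(U)={2,4} D(Y)={1,2,4} D(X)={4,5}: Y {1,2,4}->{1,2}
So after all 4 constraints: D(U) = {2,4}

Answer: {2,4}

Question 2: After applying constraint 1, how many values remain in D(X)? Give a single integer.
Answer: 4

Derivation:
Constraint 1 (X < U) on D(X)={1,2,4,5,7} D(U)={1,2,4,5,6,7}: X {1,2,4,5,7}->{1,2,4,5}; U {1,2,4,5,6,7}->{2,4,5,6,7}
So after constraint 1: D(X)={1,2,4,5}, size = 4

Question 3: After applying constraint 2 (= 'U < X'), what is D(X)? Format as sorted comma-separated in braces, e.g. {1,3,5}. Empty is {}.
Answer: {4,5}

Derivation:
Constraint 1 (X < U) on D(X)={1,2,4,5,7} D(U)={1,2,4,5,6,7}: X {1,2,4,5,7}->{1,2,4,5}; U {1,2,4,5,6,7}->{2,4,5,6,7}
Constraint 2 (U < X) on D(U)={2,4,5,6,7} D(X)={1,2,4,5}: U {2,4,5,6,7}->{2,4}; X {1,2,4,5}->{4,5}
So after constraint 2: D(X) = {4,5}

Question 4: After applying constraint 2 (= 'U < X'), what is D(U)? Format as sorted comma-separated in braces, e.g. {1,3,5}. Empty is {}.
Constraint 1 (X < U) on D(X)={1,2,4,5,7} D(U)={1,2,4,5,6,7}: X {1,2,4,5,7}->{1,2,4,5}; U {1,2,4,5,6,7}->{2,4,5,6,7}
Constraint 2 (U < X) on D(U)={2,4,5,6,7} D(X)={1,2,4,5}: U {2,4,5,6,7}->{2,4}; X {1,2,4,5}->{4,5}
So after constraint 2: D(U) = {2,4}

Answer: {2,4}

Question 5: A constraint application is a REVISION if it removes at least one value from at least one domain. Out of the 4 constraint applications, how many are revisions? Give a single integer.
Answer: 4

Derivation:
Constraint 1 (X < U) on D(X)={1,2,4,5,7} D(U)={1,2,4,5,6,7}: X {1,2,4,5,7}->{1,2,4,5}; U {1,2,4,5,6,7}->{2,4,5,6,7} => REVISION
Constraint 2 (U < X) on D(U)={2,4,5,6,7} D(X)={1,2,4,5}: U {2,4,5,6,7}->{2,4}; X {1,2,4,5}->{4,5} => REVISION
Constraint 3 (Y < X) on D(Y)={1,2,4,6} D(X)={4,5}: Y {1,2,4,6}->{1,2,4} => REVISION
Constraint 4 (U + Y = X) on D(U)={2,4} D(Y)={1,2,4} D(X)={4,5}: Y {1,2,4}->{1,2} => REVISION
Total revisions = 4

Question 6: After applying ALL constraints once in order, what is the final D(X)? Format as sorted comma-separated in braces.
Constraint 1 (X < U) on D(X)={1,2,4,5,7} D(U)={1,2,4,5,6,7}: X {1,2,4,5,7}->{1,2,4,5}; U {1,2,4,5,6,7}->{2,4,5,6,7}
Constraint 2 (U < X) on D(U)={2,4,5,6,7} D(X)={1,2,4,5}: U {2,4,5,6,7}->{2,4}; X {1,2,4,5}->{4,5}
Constraint 3 (Y < X) on D(Y)={1,2,4,6} D(X)={4,5}: Y {1,2,4,6}->{1,2,4}
Constraint 4 (U + Y = X) on D(U)={2,4} D(Y)={1,2,4} D(X)={4,5}: Y {1,2,4}->{1,2}
So after all 4 constraints: D(X) = {4,5}

Answer: {4,5}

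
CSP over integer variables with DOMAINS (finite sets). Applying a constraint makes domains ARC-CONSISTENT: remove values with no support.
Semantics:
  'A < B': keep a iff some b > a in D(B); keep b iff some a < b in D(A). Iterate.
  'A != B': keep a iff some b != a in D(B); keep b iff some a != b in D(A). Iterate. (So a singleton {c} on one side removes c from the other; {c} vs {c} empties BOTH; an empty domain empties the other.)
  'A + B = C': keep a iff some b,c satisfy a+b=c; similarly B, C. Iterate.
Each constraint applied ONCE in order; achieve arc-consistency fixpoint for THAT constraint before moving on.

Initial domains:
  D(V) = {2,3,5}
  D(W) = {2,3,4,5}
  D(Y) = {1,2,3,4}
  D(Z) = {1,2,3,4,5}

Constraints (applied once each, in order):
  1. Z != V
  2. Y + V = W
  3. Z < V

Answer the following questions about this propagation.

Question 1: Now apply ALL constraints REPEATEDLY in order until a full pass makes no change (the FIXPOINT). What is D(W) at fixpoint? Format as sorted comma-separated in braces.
pass 0 (initial): D(W)={2,3,4,5}
pass 1: V {2,3,5}->{2,3}; W {2,3,4,5}->{3,4,5}; Y {1,2,3,4}->{1,2,3}; Z {1,2,3,4,5}->{1,2}
pass 2: no change
Fixpoint after 2 passes: D(W) = {3,4,5}

Answer: {3,4,5}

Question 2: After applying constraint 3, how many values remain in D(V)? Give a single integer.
Answer: 2

Derivation:
Constraint 1 (Z != V) on D(Z)={1,2,3,4,5} D(V)={2,3,5}: no change
Constraint 2 (Y + V = W) on D(Y)={1,2,3,4} D(V)={2,3,5} D(W)={2,3,4,5}: Y {1,2,3,4}->{1,2,3}; V {2,3,5}->{2,3}; W {2,3,4,5}->{3,4,5}
Constraint 3 (Z < V) on D(Z)={1,2,3,4,5} D(V)={2,3}: Z {1,2,3,4,5}->{1,2}
So after constraint 3: D(V)={2,3}, size = 2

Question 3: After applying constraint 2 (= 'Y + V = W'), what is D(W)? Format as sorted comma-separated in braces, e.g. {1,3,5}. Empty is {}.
Constraint 1 (Z != V) on D(Z)={1,2,3,4,5} D(V)={2,3,5}: no change
Constraint 2 (Y + V = W) on D(Y)={1,2,3,4} D(V)={2,3,5} D(W)={2,3,4,5}: Y {1,2,3,4}->{1,2,3}; V {2,3,5}->{2,3}; W {2,3,4,5}->{3,4,5}
So after constraint 2: D(W) = {3,4,5}

Answer: {3,4,5}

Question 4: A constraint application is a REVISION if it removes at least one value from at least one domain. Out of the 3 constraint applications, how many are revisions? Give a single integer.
Answer: 2

Derivation:
Constraint 1 (Z != V) on D(Z)={1,2,3,4,5} D(V)={2,3,5}: no change => not a revision
Constraint 2 (Y + V = W) on D(Y)={1,2,3,4} D(V)={2,3,5} D(W)={2,3,4,5}: Y {1,2,3,4}->{1,2,3}; V {2,3,5}->{2,3}; W {2,3,4,5}->{3,4,5} => REVISION
Constraint 3 (Z < V) on D(Z)={1,2,3,4,5} D(V)={2,3}: Z {1,2,3,4,5}->{1,2} => REVISION
Total revisions = 2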